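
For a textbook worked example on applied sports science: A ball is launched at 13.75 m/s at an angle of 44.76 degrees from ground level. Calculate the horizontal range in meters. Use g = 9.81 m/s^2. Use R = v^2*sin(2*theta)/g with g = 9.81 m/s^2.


R = v^2 * sin(2*theta) / g
Convert angle to radians: theta = 44.76 deg = 0.7812 rad
sin(2*theta) = sin(1.5624) = 1
R = 13.75^2 * 1 / 9.81
R = 189.0625 * 1 / 9.81 = 19.2717 m

19.2717 m


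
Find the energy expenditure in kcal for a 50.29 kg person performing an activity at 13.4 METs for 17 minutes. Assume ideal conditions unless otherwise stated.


kcal = MET * mass * time_hr
Convert time: 17 min = 0.2833 hr
kcal = 13.4 * 50.29 * 0.2833
kcal = 190.9344 kcal

190.9344 kcal


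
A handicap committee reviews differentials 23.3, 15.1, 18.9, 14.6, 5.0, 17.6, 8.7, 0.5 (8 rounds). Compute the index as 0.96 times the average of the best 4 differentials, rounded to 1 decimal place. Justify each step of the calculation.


All differentials: 23.3, 15.1, 18.9, 14.6, 5.0, 17.6, 8.7, 0.5
Sorted: 0.5, 5.0, 8.7, 14.6, 15.1, 17.6, 18.9, 23.3
Best 4: 0.5, 5.0, 8.7, 14.6
Average of best = 28.8 / 4 = 7.2
Raw index = 7.2 * 0.96 = 6.912
Handicap index = round(6.912, 1) = 6.9

6.9


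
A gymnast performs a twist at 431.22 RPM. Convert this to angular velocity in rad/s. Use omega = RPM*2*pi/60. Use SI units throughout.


omega = RPM * 2 * pi / 60
omega = 431.22 * 2 * 3.14159 / 60
omega = 2709.4352 / 60 = 45.1573 rad/s

45.1573 rad/s


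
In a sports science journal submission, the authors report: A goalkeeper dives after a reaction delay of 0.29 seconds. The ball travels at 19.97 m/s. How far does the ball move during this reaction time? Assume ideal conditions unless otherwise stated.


d = v * t
d = 19.97 * 0.29
d = 5.7913 m

5.7913 m


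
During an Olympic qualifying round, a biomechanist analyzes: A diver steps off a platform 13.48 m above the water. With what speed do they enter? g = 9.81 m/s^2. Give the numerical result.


v = sqrt(2 * g * h)
v = sqrt(2 * 9.81 * 13.48)
v = sqrt(264.4776) = 16.2628 m/s

16.2628 m/s


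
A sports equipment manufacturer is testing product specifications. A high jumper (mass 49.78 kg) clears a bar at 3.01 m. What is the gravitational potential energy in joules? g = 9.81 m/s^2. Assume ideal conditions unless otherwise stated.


PE = m * g * h
PE = 49.78 * 9.81 * 3.01
PE = 488.3418 * 3.01 = 1469.9088 J

1469.9088 J


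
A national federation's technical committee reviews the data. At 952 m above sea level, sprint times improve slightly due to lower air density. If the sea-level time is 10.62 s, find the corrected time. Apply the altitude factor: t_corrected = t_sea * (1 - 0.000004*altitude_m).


Correction factor = 1 - 0.000004 * 952 = 0.996192
t_corrected = t_sea * factor = 10.62 * 0.996192
t_corrected = 10.5796 s

10.5796 s


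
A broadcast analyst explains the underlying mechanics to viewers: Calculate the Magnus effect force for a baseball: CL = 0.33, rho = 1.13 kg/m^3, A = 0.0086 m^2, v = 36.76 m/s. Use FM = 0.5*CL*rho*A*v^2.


FM = 0.5 * CL * rho * A * v^2
FM = 0.5 * 0.33 * 1.13 * 0.0086 * 36.76^2
v^2 = 1351.2976
FM = 0.5 * 0.33 * 1.13 * 0.0086 * 1351.2976 = 2.1668 N

2.1668 N


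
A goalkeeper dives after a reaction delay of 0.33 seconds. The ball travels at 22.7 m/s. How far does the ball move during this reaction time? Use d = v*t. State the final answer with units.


d = v * t
d = 22.7 * 0.33
d = 7.491 m

7.491 m


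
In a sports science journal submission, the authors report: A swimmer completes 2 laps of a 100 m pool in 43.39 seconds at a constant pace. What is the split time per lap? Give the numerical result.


Split time = total_time / n_laps = 43.39 / 2
Split time = 21.695 s per lap

21.695 s


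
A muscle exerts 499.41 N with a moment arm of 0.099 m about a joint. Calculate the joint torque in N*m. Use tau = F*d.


tau = F * d
tau = 499.41 * 0.099
tau = 49.4416 N*m

49.4416 N*m


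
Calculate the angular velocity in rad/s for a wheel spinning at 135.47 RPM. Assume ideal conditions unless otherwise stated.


omega = RPM * 2 * pi / 60
omega = 135.47 * 2 * 3.14159 / 60
omega = 851.1831 / 60 = 14.1864 rad/s

14.1864 rad/s


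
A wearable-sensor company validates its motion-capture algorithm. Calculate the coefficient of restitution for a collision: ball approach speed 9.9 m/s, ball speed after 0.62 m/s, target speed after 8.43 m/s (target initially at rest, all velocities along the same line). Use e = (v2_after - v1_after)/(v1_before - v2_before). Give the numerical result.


e = (v2_after - v1_after) / (v1_before - v2_before)
Numerator = 8.43 - 0.62 = 7.81
Denominator = 9.9 - 0 = 9.9
e = 7.81 / 9.9 = 0.7889

0.7889


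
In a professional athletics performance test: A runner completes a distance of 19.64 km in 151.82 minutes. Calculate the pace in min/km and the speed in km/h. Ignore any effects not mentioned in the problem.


Pace = time / distance = 151.82 min / 19.64 km = 7.7301 min/km
Speed = distance / time_in_hours = 19.64 / 2.5303 hr
Speed = 7.7618 km/h

7.7301 min/km, 7.7618 km/h


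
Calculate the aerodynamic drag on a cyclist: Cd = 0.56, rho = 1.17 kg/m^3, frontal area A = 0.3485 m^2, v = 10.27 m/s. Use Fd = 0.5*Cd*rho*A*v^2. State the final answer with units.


Fd = 0.5 * Cd * rho * A * v^2
Fd = 0.5 * 0.56 * 1.17 * 0.3485 * 10.27^2
v^2 = 105.4729
Fd = 0.5 * 0.56 * 1.17 * 0.3485 * 105.4729 = 12.0417 N

12.0417 N


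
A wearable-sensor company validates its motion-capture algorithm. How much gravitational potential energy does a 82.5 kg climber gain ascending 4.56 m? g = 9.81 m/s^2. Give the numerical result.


PE = m * g * h
PE = 82.5 * 9.81 * 4.56
PE = 809.325 * 4.56 = 3690.522 J

3690.522 J


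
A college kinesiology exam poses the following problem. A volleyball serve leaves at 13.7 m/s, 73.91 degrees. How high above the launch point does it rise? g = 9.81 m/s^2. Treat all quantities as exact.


H = (v*sin(theta))^2 / (2*g)
vy = v*sin(theta) = 13.7 * sin(73.91 deg) = 13.1633 m/s
H = vy^2 / (2*g) = 173.2734 / (2*9.81)
H = 173.2734 / 19.62 = 8.8315 m

8.8315 m


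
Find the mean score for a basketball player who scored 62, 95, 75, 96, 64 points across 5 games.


Average = sum / n
Sum = 392
Average = 392 / 5 = 78.4

78.4


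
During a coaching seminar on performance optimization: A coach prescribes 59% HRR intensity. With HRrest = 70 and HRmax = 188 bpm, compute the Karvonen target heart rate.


Target = HRrest + pct*(HRmax - HRrest)
Heart rate reserve = HRmax - HRrest = 188 - 70 = 118 bpm
Fraction = 59% = 0.59
Target = 70 + 0.59 * 118
Target = 70 + 69.62 = 139.62 bpm

139.62 bpm


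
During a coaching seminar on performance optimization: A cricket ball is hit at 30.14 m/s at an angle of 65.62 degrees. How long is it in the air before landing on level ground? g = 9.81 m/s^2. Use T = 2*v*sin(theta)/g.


T = 2*v*sin(theta)/g
sin(theta) = sin(65.62 deg) = 0.9108
T = 2*30.14*0.9108 / 9.81
T = 54.9047 / 9.81 = 5.5968 s

5.5968 s


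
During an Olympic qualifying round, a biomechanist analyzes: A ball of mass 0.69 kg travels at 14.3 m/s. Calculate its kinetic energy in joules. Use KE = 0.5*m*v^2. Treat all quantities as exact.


KE = 0.5 * m * v^2
KE = 0.5 * 0.69 * 14.3^2
KE = 0.5 * 0.69 * 204.49 = 70.549 J

70.549 J


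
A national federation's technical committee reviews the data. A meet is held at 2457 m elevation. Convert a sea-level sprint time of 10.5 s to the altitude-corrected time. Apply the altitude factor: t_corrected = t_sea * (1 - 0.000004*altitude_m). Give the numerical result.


Correction factor = 1 - 0.000004 * 2457 = 0.990172
t_corrected = t_sea * factor = 10.5 * 0.990172
t_corrected = 10.3968 s

10.3968 s


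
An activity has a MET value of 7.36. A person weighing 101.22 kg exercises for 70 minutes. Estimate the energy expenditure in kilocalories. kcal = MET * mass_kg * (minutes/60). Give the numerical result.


kcal = MET * mass * time_hr
Convert time: 70 min = 1.1667 hr
kcal = 7.36 * 101.22 * 1.1667
kcal = 869.1424 kcal

869.1424 kcal


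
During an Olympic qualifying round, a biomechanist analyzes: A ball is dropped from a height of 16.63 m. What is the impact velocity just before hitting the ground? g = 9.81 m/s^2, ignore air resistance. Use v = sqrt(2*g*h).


v = sqrt(2 * g * h)
v = sqrt(2 * 9.81 * 16.63)
v = sqrt(326.2806) = 18.0632 m/s

18.0632 m/s


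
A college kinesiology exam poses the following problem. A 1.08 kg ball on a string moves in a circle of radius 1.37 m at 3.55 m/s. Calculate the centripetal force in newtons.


Fc = m * v^2 / r
v^2 = 3.55^2 = 12.6025
Fc = 1.08 * 12.6025 / 1.37
Fc = 13.6107 / 1.37 = 9.9348 N

9.9348 N


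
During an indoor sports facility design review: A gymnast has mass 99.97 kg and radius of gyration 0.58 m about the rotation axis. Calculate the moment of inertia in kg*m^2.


I = m * k^2
I = 99.97 * 0.58^2
I = 99.97 * 0.3364 = 33.6299 kg*m^2

33.6299 kg*m^2


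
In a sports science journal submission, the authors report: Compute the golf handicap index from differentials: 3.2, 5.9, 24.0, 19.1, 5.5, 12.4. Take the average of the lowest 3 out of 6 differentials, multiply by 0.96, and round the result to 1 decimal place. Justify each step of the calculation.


All differentials: 3.2, 5.9, 24.0, 19.1, 5.5, 12.4
Sorted: 3.2, 5.5, 5.9, 12.4, 19.1, 24.0
Best 3: 3.2, 5.5, 5.9
Average of best = 14.6 / 3 = 4.8667
Raw index = 4.8667 * 0.96 = 4.672
Handicap index = round(4.672, 1) = 4.7

4.7


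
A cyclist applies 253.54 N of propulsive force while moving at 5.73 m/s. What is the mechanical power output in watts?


P = F * v
P = 253.54 * 5.73
P = 1452.7842 W

1452.7842 W


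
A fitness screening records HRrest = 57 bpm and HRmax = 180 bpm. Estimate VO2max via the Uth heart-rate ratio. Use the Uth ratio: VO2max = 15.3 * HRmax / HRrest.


VO2max = 15.3 * HRmax / HRrest
VO2max = 15.3 * 180 / 57
VO2max = 2754 / 57 = 48.3158 mL/kg/min

48.3158 mL/kg/min


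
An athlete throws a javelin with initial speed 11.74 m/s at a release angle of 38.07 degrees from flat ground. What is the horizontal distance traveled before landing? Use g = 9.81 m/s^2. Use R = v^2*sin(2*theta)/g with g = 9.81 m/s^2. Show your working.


R = v^2 * sin(2*theta) / g
Convert angle to radians: theta = 38.07 deg = 0.6644 rad
sin(2*theta) = sin(1.3289) = 0.9709
R = 11.74^2 * 0.9709 / 9.81
R = 137.8276 * 0.9709 / 9.81 = 13.6406 m

13.6406 m


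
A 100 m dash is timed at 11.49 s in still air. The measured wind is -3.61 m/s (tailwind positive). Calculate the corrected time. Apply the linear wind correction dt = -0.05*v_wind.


dt = -0.05 * v_wind = -0.05 * -3.61 = 0.1805 s
t_corrected = t_still + dt = 11.49 + (0.1805)
t_corrected = 11.6705 s

11.6705 s


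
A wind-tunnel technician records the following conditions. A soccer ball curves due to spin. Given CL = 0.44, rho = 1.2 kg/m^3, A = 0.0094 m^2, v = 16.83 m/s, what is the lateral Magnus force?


FM = 0.5 * CL * rho * A * v^2
FM = 0.5 * 0.44 * 1.2 * 0.0094 * 16.83^2
v^2 = 283.2489
FM = 0.5 * 0.44 * 1.2 * 0.0094 * 283.2489 = 0.7029 N

0.7029 N


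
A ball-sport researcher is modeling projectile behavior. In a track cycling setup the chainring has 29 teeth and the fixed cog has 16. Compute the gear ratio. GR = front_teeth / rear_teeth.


GR = front_teeth / rear_teeth
GR = 29 / 16
GR = 1.8125

1.8125


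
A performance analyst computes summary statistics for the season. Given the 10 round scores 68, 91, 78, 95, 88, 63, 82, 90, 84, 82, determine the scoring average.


Average = sum / n
Sum = 821
Average = 821 / 10 = 82.1

82.1


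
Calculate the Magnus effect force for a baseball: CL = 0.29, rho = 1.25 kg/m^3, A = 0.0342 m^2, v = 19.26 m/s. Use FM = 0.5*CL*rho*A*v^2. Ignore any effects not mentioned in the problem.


FM = 0.5 * CL * rho * A * v^2
FM = 0.5 * 0.29 * 1.25 * 0.0342 * 19.26^2
v^2 = 370.9476
FM = 0.5 * 0.29 * 1.25 * 0.0342 * 370.9476 = 2.2994 N

2.2994 N


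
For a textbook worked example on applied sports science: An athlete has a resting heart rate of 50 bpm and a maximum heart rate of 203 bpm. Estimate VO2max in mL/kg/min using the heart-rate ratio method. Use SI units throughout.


VO2max = 15.3 * HRmax / HRrest
VO2max = 15.3 * 203 / 50
VO2max = 3105.9 / 50 = 62.118 mL/kg/min

62.118 mL/kg/min


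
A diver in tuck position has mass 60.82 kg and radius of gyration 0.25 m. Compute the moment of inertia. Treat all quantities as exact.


I = m * k^2
I = 60.82 * 0.25^2
I = 60.82 * 0.0625 = 3.8013 kg*m^2

3.8013 kg*m^2


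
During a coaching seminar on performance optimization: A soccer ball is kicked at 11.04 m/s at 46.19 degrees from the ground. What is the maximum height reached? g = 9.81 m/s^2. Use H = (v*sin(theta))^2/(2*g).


H = (v*sin(theta))^2 / (2*g)
vy = v*sin(theta) = 11.04 * sin(46.19 deg) = 7.9669 m/s
H = vy^2 / (2*g) = 63.4715 / (2*9.81)
H = 63.4715 / 19.62 = 3.235 m

3.235 m


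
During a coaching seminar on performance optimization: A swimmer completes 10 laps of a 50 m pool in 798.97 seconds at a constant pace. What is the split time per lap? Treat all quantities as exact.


Split time = total_time / n_laps = 798.97 / 10
Split time = 79.897 s per lap

79.897 s


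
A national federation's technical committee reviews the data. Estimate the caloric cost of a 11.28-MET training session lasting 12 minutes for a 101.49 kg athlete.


kcal = MET * mass * time_hr
Convert time: 12 min = 0.2 hr
kcal = 11.28 * 101.49 * 0.2
kcal = 228.9614 kcal

228.9614 kcal


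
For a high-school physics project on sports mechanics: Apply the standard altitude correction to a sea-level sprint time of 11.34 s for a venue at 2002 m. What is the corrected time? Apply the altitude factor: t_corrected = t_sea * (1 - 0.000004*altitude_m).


Correction factor = 1 - 0.000004 * 2002 = 0.991992
t_corrected = t_sea * factor = 11.34 * 0.991992
t_corrected = 11.2492 s

11.2492 s


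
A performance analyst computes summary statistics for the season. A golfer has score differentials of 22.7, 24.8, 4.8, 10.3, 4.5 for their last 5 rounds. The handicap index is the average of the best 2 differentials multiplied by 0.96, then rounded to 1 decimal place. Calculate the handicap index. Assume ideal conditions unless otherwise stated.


All differentials: 22.7, 24.8, 4.8, 10.3, 4.5
Sorted: 4.5, 4.8, 10.3, 22.7, 24.8
Best 2: 4.5, 4.8
Average of best = 9.3 / 2 = 4.65
Raw index = 4.65 * 0.96 = 4.464
Handicap index = round(4.464, 1) = 4.5

4.5


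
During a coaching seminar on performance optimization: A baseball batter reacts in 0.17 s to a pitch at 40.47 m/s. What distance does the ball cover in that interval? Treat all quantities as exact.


d = v * t
d = 40.47 * 0.17
d = 6.8799 m

6.8799 m


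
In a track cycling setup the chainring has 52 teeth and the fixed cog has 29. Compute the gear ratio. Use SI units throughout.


GR = front_teeth / rear_teeth
GR = 52 / 29
GR = 1.7931

1.7931


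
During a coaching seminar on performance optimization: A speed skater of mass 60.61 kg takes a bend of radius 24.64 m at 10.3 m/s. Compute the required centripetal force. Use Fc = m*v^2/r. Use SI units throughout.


Fc = m * v^2 / r
v^2 = 10.3^2 = 106.09
Fc = 60.61 * 106.09 / 24.64
Fc = 6430.1149 / 24.64 = 260.9625 N

260.9625 N


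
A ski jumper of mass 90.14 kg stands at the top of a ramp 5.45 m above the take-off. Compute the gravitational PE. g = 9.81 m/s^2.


PE = m * g * h
PE = 90.14 * 9.81 * 5.45
PE = 884.2734 * 5.45 = 4819.29 J

4819.29 J


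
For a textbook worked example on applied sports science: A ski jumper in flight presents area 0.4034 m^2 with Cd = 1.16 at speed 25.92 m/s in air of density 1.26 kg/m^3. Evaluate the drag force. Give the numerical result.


Fd = 0.5 * Cd * rho * A * v^2
Fd = 0.5 * 1.16 * 1.26 * 0.4034 * 25.92^2
v^2 = 671.8464
Fd = 0.5 * 1.16 * 1.26 * 0.4034 * 671.8464 = 198.0635 N

198.0635 N


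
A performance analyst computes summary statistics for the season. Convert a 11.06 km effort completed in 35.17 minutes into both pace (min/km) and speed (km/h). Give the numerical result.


Pace = time / distance = 35.17 min / 11.06 km = 3.1799 min/km
Speed = distance / time_in_hours = 11.06 / 0.5862 hr
Speed = 18.8684 km/h

3.1799 min/km, 18.8684 km/h


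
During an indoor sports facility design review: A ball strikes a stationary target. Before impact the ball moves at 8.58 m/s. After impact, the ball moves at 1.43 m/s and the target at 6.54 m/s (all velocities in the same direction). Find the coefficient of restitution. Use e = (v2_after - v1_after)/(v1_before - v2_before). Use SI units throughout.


e = (v2_after - v1_after) / (v1_before - v2_before)
Numerator = 6.54 - 1.43 = 5.11
Denominator = 8.58 - 0 = 8.58
e = 5.11 / 8.58 = 0.5956

0.5956


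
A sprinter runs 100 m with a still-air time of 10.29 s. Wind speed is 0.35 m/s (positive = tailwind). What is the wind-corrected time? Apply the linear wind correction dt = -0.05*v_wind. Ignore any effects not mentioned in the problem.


dt = -0.05 * v_wind = -0.05 * 0.35 = -0.0175 s
t_corrected = t_still + dt = 10.29 + (-0.0175)
t_corrected = 10.2725 s

10.2725 s


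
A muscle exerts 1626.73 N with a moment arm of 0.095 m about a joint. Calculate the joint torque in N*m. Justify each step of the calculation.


tau = F * d
tau = 1626.73 * 0.095
tau = 154.5394 N*m

154.5394 N*m


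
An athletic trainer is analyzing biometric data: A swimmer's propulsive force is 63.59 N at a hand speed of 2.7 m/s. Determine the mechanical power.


P = F * v
P = 63.59 * 2.7
P = 171.693 W

171.693 W


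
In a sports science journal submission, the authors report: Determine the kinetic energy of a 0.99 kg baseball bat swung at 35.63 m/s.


KE = 0.5 * m * v^2
KE = 0.5 * 0.99 * 35.63^2
KE = 0.5 * 0.99 * 1269.4969 = 628.401 J

628.401 J


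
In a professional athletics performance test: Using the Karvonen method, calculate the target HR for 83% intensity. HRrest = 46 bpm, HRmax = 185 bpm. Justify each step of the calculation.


Target = HRrest + pct*(HRmax - HRrest)
Heart rate reserve = HRmax - HRrest = 185 - 46 = 139 bpm
Fraction = 83% = 0.83
Target = 46 + 0.83 * 139
Target = 46 + 115.37 = 161.37 bpm

161.37 bpm


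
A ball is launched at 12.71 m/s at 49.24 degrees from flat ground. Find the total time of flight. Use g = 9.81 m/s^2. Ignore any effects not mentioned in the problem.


T = 2*v*sin(theta)/g
sin(theta) = sin(49.24 deg) = 0.7575
T = 2*12.71*0.7575 / 9.81
T = 19.2544 / 9.81 = 1.9627 s

1.9627 s


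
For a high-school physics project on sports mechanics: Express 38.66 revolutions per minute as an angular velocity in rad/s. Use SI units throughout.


omega = RPM * 2 * pi / 60
omega = 38.66 * 2 * 3.14159 / 60
omega = 242.9079 / 60 = 4.0485 rad/s

4.0485 rad/s


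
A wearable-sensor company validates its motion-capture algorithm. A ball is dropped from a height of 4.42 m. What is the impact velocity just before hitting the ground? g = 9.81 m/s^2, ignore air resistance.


v = sqrt(2 * g * h)
v = sqrt(2 * 9.81 * 4.42)
v = sqrt(86.7204) = 9.3124 m/s

9.3124 m/s


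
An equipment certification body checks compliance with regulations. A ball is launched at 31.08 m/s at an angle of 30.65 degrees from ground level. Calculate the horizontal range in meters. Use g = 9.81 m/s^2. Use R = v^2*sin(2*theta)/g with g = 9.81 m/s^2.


R = v^2 * sin(2*theta) / g
Convert angle to radians: theta = 30.65 deg = 0.5349 rad
sin(2*theta) = sin(1.0699) = 0.8771
R = 31.08^2 * 0.8771 / 9.81
R = 965.9664 * 0.8771 / 9.81 = 86.3704 m

86.3704 m


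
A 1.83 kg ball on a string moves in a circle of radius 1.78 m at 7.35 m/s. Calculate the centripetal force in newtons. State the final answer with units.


Fc = m * v^2 / r
v^2 = 7.35^2 = 54.0225
Fc = 1.83 * 54.0225 / 1.78
Fc = 98.8612 / 1.78 = 55.54 N

55.54 N


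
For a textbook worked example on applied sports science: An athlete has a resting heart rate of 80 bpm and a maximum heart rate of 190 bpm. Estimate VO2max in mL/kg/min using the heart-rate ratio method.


VO2max = 15.3 * HRmax / HRrest
VO2max = 15.3 * 190 / 80
VO2max = 2907 / 80 = 36.3375 mL/kg/min

36.3375 mL/kg/min


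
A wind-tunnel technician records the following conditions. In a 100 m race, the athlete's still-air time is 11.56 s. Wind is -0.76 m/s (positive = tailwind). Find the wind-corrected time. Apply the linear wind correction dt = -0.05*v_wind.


dt = -0.05 * v_wind = -0.05 * -0.76 = 0.038 s
t_corrected = t_still + dt = 11.56 + (0.038)
t_corrected = 11.598 s

11.598 s


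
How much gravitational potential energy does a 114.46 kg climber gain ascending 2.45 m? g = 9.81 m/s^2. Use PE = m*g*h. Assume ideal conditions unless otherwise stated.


PE = m * g * h
PE = 114.46 * 9.81 * 2.45
PE = 1122.8526 * 2.45 = 2750.9889 J

2750.9889 J


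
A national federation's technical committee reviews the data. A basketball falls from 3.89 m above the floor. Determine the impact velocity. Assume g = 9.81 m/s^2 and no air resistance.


v = sqrt(2 * g * h)
v = sqrt(2 * 9.81 * 3.89)
v = sqrt(76.3218) = 8.7362 m/s

8.7362 m/s


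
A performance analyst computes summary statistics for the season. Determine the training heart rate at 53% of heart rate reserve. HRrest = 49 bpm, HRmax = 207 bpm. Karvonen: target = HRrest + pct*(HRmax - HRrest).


Target = HRrest + pct*(HRmax - HRrest)
Heart rate reserve = HRmax - HRrest = 207 - 49 = 158 bpm
Fraction = 53% = 0.53
Target = 49 + 0.53 * 158
Target = 49 + 83.74 = 132.74 bpm

132.74 bpm


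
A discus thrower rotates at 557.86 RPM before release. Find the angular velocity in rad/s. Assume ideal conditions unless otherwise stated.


omega = RPM * 2 * pi / 60
omega = 557.86 * 2 * 3.14159 / 60
omega = 3505.1378 / 60 = 58.419 rad/s

58.419 rad/s


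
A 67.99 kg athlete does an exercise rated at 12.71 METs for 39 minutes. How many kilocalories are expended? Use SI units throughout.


kcal = MET * mass * time_hr
Convert time: 39 min = 0.65 hr
kcal = 12.71 * 67.99 * 0.65
kcal = 561.6994 kcal

561.6994 kcal


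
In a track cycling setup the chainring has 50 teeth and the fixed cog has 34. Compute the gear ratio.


GR = front_teeth / rear_teeth
GR = 50 / 34
GR = 1.4706

1.4706


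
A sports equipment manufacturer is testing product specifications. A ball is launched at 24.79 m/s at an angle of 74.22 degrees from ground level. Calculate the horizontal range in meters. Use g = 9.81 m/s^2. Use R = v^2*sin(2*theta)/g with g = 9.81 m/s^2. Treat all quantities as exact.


R = v^2 * sin(2*theta) / g
Convert angle to radians: theta = 74.22 deg = 1.2954 rad
sin(2*theta) = sin(2.5908) = 0.5234
R = 24.79^2 * 0.5234 / 9.81
R = 614.5441 * 0.5234 / 9.81 = 32.7877 m

32.7877 m


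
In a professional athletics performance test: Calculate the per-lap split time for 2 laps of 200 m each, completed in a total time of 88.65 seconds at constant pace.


Split time = total_time / n_laps = 88.65 / 2
Split time = 44.325 s per lap

44.325 s


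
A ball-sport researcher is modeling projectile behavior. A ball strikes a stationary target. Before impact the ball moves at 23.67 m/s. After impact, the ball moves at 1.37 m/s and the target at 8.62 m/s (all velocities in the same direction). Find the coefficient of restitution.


e = (v2_after - v1_after) / (v1_before - v2_before)
Numerator = 8.62 - 1.37 = 7.25
Denominator = 23.67 - 0 = 23.67
e = 7.25 / 23.67 = 0.3063

0.3063


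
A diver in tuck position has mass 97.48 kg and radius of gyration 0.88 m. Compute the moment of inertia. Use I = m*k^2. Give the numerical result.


I = m * k^2
I = 97.48 * 0.88^2
I = 97.48 * 0.7744 = 75.4885 kg*m^2

75.4885 kg*m^2


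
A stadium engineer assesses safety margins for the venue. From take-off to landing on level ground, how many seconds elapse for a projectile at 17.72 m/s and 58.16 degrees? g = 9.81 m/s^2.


T = 2*v*sin(theta)/g
sin(theta) = sin(58.16 deg) = 0.8495
T = 2*17.72*0.8495 / 9.81
T = 30.1072 / 9.81 = 3.069 s

3.069 s


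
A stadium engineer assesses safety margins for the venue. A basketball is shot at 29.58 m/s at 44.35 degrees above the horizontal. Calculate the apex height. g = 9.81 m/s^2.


H = (v*sin(theta))^2 / (2*g)
vy = v*sin(theta) = 29.58 * sin(44.35 deg) = 20.6776 m/s
H = vy^2 / (2*g) = 427.5628 / (2*9.81)
H = 427.5628 / 19.62 = 21.7922 m

21.7922 m


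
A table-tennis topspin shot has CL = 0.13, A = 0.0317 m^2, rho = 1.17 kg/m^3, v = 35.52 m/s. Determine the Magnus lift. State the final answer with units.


FM = 0.5 * CL * rho * A * v^2
FM = 0.5 * 0.13 * 1.17 * 0.0317 * 35.52^2
v^2 = 1261.6704
FM = 0.5 * 0.13 * 1.17 * 0.0317 * 1261.6704 = 3.0416 N

3.0416 N


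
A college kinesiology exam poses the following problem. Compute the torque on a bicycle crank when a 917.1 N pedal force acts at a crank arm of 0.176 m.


tau = F * d
tau = 917.1 * 0.176
tau = 161.4096 N*m

161.4096 N*m


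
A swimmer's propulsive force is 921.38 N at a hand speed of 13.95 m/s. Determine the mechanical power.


P = F * v
P = 921.38 * 13.95
P = 12853.251 W

12853.251 W


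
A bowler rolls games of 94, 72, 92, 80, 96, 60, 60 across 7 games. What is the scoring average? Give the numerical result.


Average = sum / n
Sum = 554
Average = 554 / 7 = 79.1429

79.1429


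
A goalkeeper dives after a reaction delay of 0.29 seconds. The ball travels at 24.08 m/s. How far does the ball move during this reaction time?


d = v * t
d = 24.08 * 0.29
d = 6.9832 m

6.9832 m


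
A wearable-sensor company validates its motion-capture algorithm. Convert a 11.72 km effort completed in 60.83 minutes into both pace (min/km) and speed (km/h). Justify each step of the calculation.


Pace = time / distance = 60.83 min / 11.72 km = 5.1903 min/km
Speed = distance / time_in_hours = 11.72 / 1.0138 hr
Speed = 11.5601 km/h

5.1903 min/km, 11.5601 km/h


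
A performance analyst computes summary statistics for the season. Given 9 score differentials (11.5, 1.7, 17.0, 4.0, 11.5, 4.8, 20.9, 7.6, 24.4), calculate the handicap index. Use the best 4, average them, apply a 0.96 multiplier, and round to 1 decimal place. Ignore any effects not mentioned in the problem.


All differentials: 11.5, 1.7, 17.0, 4.0, 11.5, 4.8, 20.9, 7.6, 24.4
Sorted: 1.7, 4.0, 4.8, 7.6, 11.5, 11.5, 17.0, 20.9, 24.4
Best 4: 1.7, 4.0, 4.8, 7.6
Average of best = 18.1 / 4 = 4.525
Raw index = 4.525 * 0.96 = 4.344
Handicap index = round(4.344, 1) = 4.3

4.3


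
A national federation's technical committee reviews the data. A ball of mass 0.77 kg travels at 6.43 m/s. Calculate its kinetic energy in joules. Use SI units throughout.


KE = 0.5 * m * v^2
KE = 0.5 * 0.77 * 6.43^2
KE = 0.5 * 0.77 * 41.3449 = 15.9178 J

15.9178 J


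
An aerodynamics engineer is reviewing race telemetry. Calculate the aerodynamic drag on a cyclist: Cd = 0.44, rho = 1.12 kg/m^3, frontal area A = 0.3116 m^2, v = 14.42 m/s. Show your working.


Fd = 0.5 * Cd * rho * A * v^2
Fd = 0.5 * 0.44 * 1.12 * 0.3116 * 14.42^2
v^2 = 207.9364
Fd = 0.5 * 0.44 * 1.12 * 0.3116 * 207.9364 = 15.965 N

15.965 N


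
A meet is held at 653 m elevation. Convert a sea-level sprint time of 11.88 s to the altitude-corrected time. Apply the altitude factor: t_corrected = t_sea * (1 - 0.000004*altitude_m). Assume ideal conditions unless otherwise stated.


Correction factor = 1 - 0.000004 * 653 = 0.997388
t_corrected = t_sea * factor = 11.88 * 0.997388
t_corrected = 11.849 s

11.849 s


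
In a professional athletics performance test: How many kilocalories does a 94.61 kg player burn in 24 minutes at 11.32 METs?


kcal = MET * mass * time_hr
Convert time: 24 min = 0.4 hr
kcal = 11.32 * 94.61 * 0.4
kcal = 428.3941 kcal

428.3941 kcal


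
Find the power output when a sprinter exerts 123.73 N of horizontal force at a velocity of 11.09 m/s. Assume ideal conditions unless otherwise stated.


P = F * v
P = 123.73 * 11.09
P = 1372.1657 W

1372.1657 W


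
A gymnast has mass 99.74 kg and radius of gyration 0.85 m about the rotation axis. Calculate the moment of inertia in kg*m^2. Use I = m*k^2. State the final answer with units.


I = m * k^2
I = 99.74 * 0.85^2
I = 99.74 * 0.7225 = 72.0621 kg*m^2

72.0621 kg*m^2


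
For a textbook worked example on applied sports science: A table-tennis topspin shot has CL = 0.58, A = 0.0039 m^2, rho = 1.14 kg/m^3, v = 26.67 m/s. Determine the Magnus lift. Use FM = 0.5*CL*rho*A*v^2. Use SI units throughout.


FM = 0.5 * CL * rho * A * v^2
FM = 0.5 * 0.58 * 1.14 * 0.0039 * 26.67^2
v^2 = 711.2889
FM = 0.5 * 0.58 * 1.14 * 0.0039 * 711.2889 = 0.9171 N

0.9171 N


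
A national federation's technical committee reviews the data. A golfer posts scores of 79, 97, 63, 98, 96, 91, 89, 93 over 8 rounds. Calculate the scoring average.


Average = sum / n
Sum = 706
Average = 706 / 8 = 88.25

88.25


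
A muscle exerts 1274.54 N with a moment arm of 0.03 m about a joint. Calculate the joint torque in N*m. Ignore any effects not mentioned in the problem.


tau = F * d
tau = 1274.54 * 0.03
tau = 38.2362 N*m

38.2362 N*m


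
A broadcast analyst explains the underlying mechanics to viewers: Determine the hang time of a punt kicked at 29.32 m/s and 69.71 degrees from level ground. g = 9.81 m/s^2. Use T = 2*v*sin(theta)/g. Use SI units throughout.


T = 2*v*sin(theta)/g
sin(theta) = sin(69.71 deg) = 0.9379
T = 2*29.32*0.9379 / 9.81
T = 55.0014 / 9.81 = 5.6067 s

5.6067 s


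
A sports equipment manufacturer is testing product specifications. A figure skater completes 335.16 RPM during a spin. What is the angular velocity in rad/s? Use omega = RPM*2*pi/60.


omega = RPM * 2 * pi / 60
omega = 335.16 * 2 * 3.14159 / 60
omega = 2105.8724 / 60 = 35.0979 rad/s

35.0979 rad/s


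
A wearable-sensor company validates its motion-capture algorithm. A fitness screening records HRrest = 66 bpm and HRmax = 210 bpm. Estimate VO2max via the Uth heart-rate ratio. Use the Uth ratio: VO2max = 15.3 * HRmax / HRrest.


VO2max = 15.3 * HRmax / HRrest
VO2max = 15.3 * 210 / 66
VO2max = 3213 / 66 = 48.6818 mL/kg/min

48.6818 mL/kg/min


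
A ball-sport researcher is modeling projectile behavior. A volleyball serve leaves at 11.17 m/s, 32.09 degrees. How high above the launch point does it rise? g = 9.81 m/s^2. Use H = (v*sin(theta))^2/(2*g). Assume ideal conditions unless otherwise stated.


H = (v*sin(theta))^2 / (2*g)
vy = v*sin(theta) = 11.17 * sin(32.09 deg) = 5.9341 m/s
H = vy^2 / (2*g) = 35.2132 / (2*9.81)
H = 35.2132 / 19.62 = 1.7948 m

1.7948 m


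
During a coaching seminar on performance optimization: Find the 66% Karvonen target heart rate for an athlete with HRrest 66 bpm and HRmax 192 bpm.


Target = HRrest + pct*(HRmax - HRrest)
Heart rate reserve = HRmax - HRrest = 192 - 66 = 126 bpm
Fraction = 66% = 0.66
Target = 66 + 0.66 * 126
Target = 66 + 83.16 = 149.16 bpm

149.16 bpm


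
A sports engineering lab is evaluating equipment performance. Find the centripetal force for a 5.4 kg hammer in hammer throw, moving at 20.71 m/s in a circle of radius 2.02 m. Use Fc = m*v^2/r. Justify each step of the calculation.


Fc = m * v^2 / r
v^2 = 20.71^2 = 428.9041
Fc = 5.4 * 428.9041 / 2.02
Fc = 2316.0821 / 2.02 = 1146.5753 N

1146.5753 N


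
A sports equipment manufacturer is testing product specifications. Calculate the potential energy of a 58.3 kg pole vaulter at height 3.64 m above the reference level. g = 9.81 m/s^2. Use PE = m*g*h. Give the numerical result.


PE = m * g * h
PE = 58.3 * 9.81 * 3.64
PE = 571.923 * 3.64 = 2081.7997 J

2081.7997 J


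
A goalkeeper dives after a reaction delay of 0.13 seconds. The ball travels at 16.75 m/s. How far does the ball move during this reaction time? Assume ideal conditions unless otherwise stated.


d = v * t
d = 16.75 * 0.13
d = 2.1775 m

2.1775 m


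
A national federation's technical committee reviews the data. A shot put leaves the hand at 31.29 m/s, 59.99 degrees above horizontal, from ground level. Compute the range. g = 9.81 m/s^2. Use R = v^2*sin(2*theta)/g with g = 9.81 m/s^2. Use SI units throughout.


R = v^2 * sin(2*theta) / g
Convert angle to radians: theta = 59.99 deg = 1.047 rad
sin(2*theta) = sin(2.094) = 0.8662
R = 31.29^2 * 0.8662 / 9.81
R = 979.0641 * 0.8662 / 9.81 = 86.4491 m

86.4491 m


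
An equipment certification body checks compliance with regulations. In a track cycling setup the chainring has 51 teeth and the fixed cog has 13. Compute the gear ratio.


GR = front_teeth / rear_teeth
GR = 51 / 13
GR = 3.9231

3.9231


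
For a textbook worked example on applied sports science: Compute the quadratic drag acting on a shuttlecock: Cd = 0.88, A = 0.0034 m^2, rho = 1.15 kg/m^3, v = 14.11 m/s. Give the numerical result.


Fd = 0.5 * Cd * rho * A * v^2
Fd = 0.5 * 0.88 * 1.15 * 0.0034 * 14.11^2
v^2 = 199.0921
Fd = 0.5 * 0.88 * 1.15 * 0.0034 * 199.0921 = 0.3425 N

0.3425 N


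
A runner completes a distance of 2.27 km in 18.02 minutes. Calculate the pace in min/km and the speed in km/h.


Pace = time / distance = 18.02 min / 2.27 km = 7.9383 min/km
Speed = distance / time_in_hours = 2.27 / 0.3003 hr
Speed = 7.5583 km/h

7.9383 min/km, 7.5583 km/h


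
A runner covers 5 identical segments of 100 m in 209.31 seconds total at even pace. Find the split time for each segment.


Split time = total_time / n_laps = 209.31 / 5
Split time = 41.862 s per lap

41.862 s


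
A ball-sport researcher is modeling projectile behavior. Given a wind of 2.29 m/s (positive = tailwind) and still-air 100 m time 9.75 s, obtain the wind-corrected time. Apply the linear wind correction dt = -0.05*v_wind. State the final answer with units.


dt = -0.05 * v_wind = -0.05 * 2.29 = -0.1145 s
t_corrected = t_still + dt = 9.75 + (-0.1145)
t_corrected = 9.6355 s

9.6355 s


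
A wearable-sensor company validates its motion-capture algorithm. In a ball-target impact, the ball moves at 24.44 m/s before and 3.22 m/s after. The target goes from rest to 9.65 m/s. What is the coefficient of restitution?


e = (v2_after - v1_after) / (v1_before - v2_before)
Numerator = 9.65 - 3.22 = 6.43
Denominator = 24.44 - 0 = 24.44
e = 6.43 / 24.44 = 0.2631

0.2631


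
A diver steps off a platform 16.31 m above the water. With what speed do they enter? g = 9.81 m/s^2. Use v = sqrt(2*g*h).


v = sqrt(2 * g * h)
v = sqrt(2 * 9.81 * 16.31)
v = sqrt(320.0022) = 17.8886 m/s

17.8886 m/s


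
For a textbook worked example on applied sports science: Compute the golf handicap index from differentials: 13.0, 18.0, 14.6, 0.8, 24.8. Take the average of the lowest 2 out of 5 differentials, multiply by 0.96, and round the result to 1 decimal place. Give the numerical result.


All differentials: 13.0, 18.0, 14.6, 0.8, 24.8
Sorted: 0.8, 13.0, 14.6, 18.0, 24.8
Best 2: 0.8, 13.0
Average of best = 13.8 / 2 = 6.9
Raw index = 6.9 * 0.96 = 6.624
Handicap index = round(6.624, 1) = 6.6

6.6


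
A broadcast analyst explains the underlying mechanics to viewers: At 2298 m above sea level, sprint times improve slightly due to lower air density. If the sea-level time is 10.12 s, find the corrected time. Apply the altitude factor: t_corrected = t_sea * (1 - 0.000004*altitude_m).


Correction factor = 1 - 0.000004 * 2298 = 0.990808
t_corrected = t_sea * factor = 10.12 * 0.990808
t_corrected = 10.027 s

10.027 s


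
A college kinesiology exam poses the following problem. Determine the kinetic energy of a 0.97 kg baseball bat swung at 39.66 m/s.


KE = 0.5 * m * v^2
KE = 0.5 * 0.97 * 39.66^2
KE = 0.5 * 0.97 * 1572.9156 = 762.8641 J

762.8641 J


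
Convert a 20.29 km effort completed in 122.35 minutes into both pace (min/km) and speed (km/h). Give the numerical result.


Pace = time / distance = 122.35 min / 20.29 km = 6.0301 min/km
Speed = distance / time_in_hours = 20.29 / 2.0392 hr
Speed = 9.9501 km/h

6.0301 min/km, 9.9501 km/h


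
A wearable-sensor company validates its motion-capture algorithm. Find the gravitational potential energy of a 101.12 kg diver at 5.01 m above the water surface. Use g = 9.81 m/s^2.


PE = m * g * h
PE = 101.12 * 9.81 * 5.01
PE = 991.9872 * 5.01 = 4969.8559 J

4969.8559 J


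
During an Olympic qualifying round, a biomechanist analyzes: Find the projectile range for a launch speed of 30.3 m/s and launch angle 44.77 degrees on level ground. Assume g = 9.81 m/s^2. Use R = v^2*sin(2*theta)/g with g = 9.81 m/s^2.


R = v^2 * sin(2*theta) / g
Convert angle to radians: theta = 44.77 deg = 0.7814 rad
sin(2*theta) = sin(1.5628) = 1
R = 30.3^2 * 1 / 9.81
R = 918.09 * 1 / 9.81 = 93.5841 m

93.5841 m


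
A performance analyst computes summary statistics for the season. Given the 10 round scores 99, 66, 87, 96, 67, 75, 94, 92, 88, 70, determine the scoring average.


Average = sum / n
Sum = 834
Average = 834 / 10 = 83.4

83.4


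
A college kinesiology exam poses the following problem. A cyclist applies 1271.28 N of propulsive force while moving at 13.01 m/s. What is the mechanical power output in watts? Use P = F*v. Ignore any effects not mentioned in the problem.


P = F * v
P = 1271.28 * 13.01
P = 16539.3528 W

16539.3528 W


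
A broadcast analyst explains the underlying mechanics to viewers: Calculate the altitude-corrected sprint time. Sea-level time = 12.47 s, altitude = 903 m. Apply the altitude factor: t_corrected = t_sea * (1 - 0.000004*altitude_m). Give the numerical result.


Correction factor = 1 - 0.000004 * 903 = 0.996388
t_corrected = t_sea * factor = 12.47 * 0.996388
t_corrected = 12.425 s

12.425 s


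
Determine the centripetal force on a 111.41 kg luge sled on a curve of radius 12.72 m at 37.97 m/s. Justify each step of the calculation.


Fc = m * v^2 / r
v^2 = 37.97^2 = 1441.7209
Fc = 111.41 * 1441.7209 / 12.72
Fc = 160622.1255 / 12.72 = 12627.5256 N

12627.5256 N


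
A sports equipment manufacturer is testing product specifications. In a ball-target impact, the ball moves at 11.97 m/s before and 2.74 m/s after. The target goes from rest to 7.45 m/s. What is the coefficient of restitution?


e = (v2_after - v1_after) / (v1_before - v2_before)
Numerator = 7.45 - 2.74 = 4.71
Denominator = 11.97 - 0 = 11.97
e = 4.71 / 11.97 = 0.3935

0.3935


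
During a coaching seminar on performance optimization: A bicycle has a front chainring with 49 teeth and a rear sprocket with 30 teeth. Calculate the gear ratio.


GR = front_teeth / rear_teeth
GR = 49 / 30
GR = 1.6333

1.6333


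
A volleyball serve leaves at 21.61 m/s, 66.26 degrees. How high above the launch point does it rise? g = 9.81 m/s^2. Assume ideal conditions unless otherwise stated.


H = (v*sin(theta))^2 / (2*g)
vy = v*sin(theta) = 21.61 * sin(66.26 deg) = 19.7814 m/s
H = vy^2 / (2*g) = 391.3038 / (2*9.81)
H = 391.3038 / 19.62 = 19.9441 m

19.9441 m


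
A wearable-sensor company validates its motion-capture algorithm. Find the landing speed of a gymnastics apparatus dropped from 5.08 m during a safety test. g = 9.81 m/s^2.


v = sqrt(2 * g * h)
v = sqrt(2 * 9.81 * 5.08)
v = sqrt(99.6696) = 9.9835 m/s

9.9835 m/s


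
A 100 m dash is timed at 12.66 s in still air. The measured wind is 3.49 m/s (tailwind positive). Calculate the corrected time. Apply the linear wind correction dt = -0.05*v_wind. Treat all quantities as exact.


dt = -0.05 * v_wind = -0.05 * 3.49 = -0.1745 s
t_corrected = t_still + dt = 12.66 + (-0.1745)
t_corrected = 12.4855 s

12.4855 s


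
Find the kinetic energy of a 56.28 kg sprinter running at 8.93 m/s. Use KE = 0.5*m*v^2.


KE = 0.5 * m * v^2
KE = 0.5 * 56.28 * 8.93^2
KE = 0.5 * 56.28 * 79.7449 = 2244.0215 J

2244.0215 J


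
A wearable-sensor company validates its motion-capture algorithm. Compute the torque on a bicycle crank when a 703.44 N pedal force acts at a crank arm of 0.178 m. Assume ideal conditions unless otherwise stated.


tau = F * d
tau = 703.44 * 0.178
tau = 125.2123 N*m

125.2123 N*m


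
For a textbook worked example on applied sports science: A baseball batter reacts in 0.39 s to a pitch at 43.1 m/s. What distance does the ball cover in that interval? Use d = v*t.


d = v * t
d = 43.1 * 0.39
d = 16.809 m

16.809 m
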